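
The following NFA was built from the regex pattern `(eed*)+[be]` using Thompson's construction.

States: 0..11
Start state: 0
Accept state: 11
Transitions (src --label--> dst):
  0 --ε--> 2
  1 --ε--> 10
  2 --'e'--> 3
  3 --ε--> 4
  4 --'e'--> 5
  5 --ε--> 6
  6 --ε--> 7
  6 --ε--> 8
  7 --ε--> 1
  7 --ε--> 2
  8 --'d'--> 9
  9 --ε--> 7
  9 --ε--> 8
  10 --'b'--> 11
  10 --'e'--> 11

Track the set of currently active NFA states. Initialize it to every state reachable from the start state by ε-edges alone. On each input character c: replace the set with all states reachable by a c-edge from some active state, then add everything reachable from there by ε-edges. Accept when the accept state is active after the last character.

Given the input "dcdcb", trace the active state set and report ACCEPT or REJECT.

start: ε-closure({0}) = {0,2}
'd' @ 1: {}  — no active states
rest 'cdcb' ignored (set empty)
end set {} — state 11 not in

Answer: REJECT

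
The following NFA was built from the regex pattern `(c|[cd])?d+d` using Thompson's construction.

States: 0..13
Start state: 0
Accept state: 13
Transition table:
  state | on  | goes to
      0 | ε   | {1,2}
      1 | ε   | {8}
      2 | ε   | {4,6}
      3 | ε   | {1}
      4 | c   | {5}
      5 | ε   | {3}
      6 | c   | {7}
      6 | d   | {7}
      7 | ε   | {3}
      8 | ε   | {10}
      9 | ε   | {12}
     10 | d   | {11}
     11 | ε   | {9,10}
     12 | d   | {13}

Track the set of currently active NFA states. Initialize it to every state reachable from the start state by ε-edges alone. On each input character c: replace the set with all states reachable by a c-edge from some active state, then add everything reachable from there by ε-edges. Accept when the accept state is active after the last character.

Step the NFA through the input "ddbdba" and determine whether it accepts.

start: ε-closure({0}) = {0,1,2,4,6,8,10}
'd' @ 1: {1,3,7,8,9,10,11,12}
'd' @ 2: {9,10,11,12,13}  ✓accept
'b' @ 3: {}  — state set empty
rest 'dba' ignored (set empty)
end set {} — state 13 not in

Answer: REJECT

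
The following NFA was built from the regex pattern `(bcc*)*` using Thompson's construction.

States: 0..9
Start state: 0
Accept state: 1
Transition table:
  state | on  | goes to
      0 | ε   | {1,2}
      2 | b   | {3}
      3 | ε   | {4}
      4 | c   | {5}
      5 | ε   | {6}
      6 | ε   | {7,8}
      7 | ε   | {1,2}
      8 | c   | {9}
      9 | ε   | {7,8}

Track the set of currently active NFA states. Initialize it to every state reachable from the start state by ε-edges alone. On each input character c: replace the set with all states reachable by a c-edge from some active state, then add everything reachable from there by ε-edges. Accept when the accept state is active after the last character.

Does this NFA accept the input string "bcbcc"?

initial (ε-close {0}): {0,1,2}
'b' @ 1: {3,4}
'c' @ 2: {1,2,5,6,7,8}  (accept∈set)
'b' @ 3: {3,4}
'c' @ 4: {1,2,5,6,7,8}  (accept∈set)
'c' @ 5: {1,2,7,8,9}  (accept∈set)
after full input: {1,2,7,8,9}  (accept=1 in)

Answer: ACCEPT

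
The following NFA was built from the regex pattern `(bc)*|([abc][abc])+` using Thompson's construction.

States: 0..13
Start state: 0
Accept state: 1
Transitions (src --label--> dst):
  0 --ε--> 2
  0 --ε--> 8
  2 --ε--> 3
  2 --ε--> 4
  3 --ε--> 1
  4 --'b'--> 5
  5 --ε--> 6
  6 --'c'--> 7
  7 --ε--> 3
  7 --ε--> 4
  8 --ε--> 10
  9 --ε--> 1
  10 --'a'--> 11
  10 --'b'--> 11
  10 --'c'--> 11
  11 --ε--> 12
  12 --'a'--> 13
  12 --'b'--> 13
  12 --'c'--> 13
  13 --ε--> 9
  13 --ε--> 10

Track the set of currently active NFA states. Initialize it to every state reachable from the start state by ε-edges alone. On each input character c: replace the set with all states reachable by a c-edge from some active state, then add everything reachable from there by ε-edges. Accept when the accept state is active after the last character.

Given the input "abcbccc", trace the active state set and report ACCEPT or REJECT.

start: ε-closure({0}) = {0,1,2,3,4,8,10}
'a' @ 1: {11,12}
'b' @ 2: {1,9,10,13}  ✓accept
'c' @ 3: {11,12}
'b' @ 4: {1,9,10,13}  ✓accept
'c' @ 5: {11,12}
'c' @ 6: {1,9,10,13}  ✓accept
'c' @ 7: {11,12}
final: {11,12}; accept 1 not in set

Answer: REJECT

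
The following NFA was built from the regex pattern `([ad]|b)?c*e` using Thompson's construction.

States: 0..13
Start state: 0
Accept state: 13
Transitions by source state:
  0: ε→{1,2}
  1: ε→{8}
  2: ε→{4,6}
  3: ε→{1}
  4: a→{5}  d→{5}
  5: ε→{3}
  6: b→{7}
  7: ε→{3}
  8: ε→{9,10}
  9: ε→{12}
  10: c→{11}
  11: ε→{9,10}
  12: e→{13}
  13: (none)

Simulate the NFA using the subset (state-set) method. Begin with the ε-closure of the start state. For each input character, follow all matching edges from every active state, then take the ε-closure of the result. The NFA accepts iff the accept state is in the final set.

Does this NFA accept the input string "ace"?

start: ε-closure({0}) = {0,1,2,4,6,8,9,10,12}
'a' @ 1: {1,3,5,8,9,10,12}
'c' @ 2: {9,10,11,12}
'e' @ 3: {13}  [accepting]
end set {13} — state 13 in

Answer: ACCEPT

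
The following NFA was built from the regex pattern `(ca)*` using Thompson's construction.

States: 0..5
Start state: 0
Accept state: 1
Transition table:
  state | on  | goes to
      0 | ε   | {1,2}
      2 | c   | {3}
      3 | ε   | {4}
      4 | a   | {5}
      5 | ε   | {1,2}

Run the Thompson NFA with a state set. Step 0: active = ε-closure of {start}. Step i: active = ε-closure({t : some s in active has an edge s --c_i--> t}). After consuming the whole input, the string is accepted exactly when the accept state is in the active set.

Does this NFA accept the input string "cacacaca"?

S₀ = ε-closure({0}) = {0,1,2}
'c' @ 1: {3,4}
'a' @ 2: {1,2,5}  ✓accept
'c' @ 3: {3,4}
'a' @ 4: {1,2,5}  ✓accept
'c' @ 5: {3,4}
'a' @ 6: {1,2,5}  ✓accept
'c' @ 7: {3,4}
'a' @ 8: {1,2,5}  ✓accept
after full input: {1,2,5}  (accept=1 in)

Answer: ACCEPT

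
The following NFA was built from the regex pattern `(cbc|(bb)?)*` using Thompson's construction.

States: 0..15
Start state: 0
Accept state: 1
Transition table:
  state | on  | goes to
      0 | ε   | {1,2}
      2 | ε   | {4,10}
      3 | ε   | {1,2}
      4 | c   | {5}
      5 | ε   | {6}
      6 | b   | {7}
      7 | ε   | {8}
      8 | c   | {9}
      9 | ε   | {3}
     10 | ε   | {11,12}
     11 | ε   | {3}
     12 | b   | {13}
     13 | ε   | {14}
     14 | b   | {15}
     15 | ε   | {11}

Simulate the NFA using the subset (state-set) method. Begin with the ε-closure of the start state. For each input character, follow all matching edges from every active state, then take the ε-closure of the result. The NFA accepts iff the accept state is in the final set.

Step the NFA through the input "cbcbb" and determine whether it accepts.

S₀ = ε-closure({0}) = {0,1,2,3,4,10,11,12}
'c' @ 1: {5,6}
'b' @ 2: {7,8}
'c' @ 3: {1,2,3,4,9,10,11,12}  (accept∈set)
'b' @ 4: {13,14}
'b' @ 5: {1,2,3,4,10,11,12,15}  (accept∈set)
end set {1,2,3,4,10,11,12,15} — state 1 in

Answer: ACCEPT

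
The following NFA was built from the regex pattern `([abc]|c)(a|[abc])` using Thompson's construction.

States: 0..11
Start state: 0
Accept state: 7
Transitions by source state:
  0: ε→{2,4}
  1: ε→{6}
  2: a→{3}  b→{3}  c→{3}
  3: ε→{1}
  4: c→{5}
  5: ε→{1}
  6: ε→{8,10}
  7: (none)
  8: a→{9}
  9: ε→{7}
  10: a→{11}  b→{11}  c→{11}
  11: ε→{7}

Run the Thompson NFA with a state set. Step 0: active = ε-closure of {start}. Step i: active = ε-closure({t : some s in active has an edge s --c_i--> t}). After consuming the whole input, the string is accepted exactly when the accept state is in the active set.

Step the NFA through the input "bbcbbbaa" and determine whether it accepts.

Answer: REJECT

Trace:
S₀ = ε-closure({0}) = {0,2,4}
'b' @ 1: {1,3,6,8,10}
'b' @ 2: {7,11}  [accepting]
'c' @ 3: {}  — no active states
rest 'bbbaa' ignored (set empty)
after full input: {}  (accept=7 not in)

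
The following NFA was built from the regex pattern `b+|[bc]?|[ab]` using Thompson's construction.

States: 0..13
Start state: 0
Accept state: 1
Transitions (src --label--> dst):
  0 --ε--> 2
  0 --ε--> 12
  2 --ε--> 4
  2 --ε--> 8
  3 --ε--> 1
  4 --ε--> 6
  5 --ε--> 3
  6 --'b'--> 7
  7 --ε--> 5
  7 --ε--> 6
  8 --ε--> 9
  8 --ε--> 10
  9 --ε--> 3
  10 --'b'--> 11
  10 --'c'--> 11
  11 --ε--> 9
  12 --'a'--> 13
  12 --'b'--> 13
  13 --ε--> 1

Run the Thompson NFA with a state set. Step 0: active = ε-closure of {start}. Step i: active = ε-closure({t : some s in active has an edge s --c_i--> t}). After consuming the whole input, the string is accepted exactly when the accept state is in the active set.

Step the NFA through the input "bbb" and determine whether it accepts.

S₀ = ε-closure({0}) = {0,1,2,3,4,6,8,9,10,12}
'b' @ 1: {1,3,5,6,7,9,11,13}  (accept∈set)
'b' @ 2: {1,3,5,6,7}  (accept∈set)
'b' @ 3: {1,3,5,6,7}  (accept∈set)
after full input: {1,3,5,6,7}  (accept=1 in)

Answer: ACCEPT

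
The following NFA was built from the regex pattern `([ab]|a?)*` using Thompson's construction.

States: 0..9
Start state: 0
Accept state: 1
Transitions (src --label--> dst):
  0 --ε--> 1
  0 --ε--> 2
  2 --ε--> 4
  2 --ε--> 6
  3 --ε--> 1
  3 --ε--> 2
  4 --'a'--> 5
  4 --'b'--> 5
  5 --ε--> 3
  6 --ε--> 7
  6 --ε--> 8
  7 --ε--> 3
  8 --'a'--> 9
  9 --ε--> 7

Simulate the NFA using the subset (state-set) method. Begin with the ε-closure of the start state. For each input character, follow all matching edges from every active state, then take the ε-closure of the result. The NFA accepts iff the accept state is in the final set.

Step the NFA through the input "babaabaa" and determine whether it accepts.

Answer: ACCEPT

Trace:
initial (ε-close {0}): {0,1,2,3,4,6,7,8}
'b' @ 1: {1,2,3,4,5,6,7,8}  ✓accept
'a' @ 2: {1,2,3,4,5,6,7,8,9}  ✓accept
'b' @ 3: {1,2,3,4,5,6,7,8}  ✓accept
'a' @ 4: {1,2,3,4,5,6,7,8,9}  ✓accept
'a' @ 5: {1,2,3,4,5,6,7,8,9}  ✓accept
'b' @ 6: {1,2,3,4,5,6,7,8}  ✓accept
'a' @ 7: {1,2,3,4,5,6,7,8,9}  ✓accept
'a' @ 8: {1,2,3,4,5,6,7,8,9}  ✓accept
final: {1,2,3,4,5,6,7,8,9}; accept 1 in set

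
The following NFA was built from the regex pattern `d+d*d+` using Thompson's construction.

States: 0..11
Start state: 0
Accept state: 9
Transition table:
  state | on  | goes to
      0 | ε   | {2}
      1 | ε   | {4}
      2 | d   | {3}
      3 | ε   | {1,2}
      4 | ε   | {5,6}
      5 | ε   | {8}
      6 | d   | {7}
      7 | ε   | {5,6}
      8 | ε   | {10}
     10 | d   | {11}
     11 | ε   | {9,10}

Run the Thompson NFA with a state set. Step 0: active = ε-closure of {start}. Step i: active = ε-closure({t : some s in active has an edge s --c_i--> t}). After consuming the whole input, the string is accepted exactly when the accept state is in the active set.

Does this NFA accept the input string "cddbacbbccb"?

Answer: REJECT

Steps:
start: ε-closure({0}) = {0,2}
'c' @ 1: {}  — state set empty
rest 'ddbacbbccb' ignored (set empty)
final: {}; accept 9 not in set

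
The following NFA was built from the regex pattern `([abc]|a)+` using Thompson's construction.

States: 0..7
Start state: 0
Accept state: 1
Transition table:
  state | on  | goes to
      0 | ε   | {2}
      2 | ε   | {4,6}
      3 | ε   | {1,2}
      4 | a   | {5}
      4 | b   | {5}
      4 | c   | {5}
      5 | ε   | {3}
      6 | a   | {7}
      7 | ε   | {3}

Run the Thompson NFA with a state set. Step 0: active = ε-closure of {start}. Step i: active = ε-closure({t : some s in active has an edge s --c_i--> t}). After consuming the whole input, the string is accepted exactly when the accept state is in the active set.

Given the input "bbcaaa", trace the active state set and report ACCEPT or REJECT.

S₀ = ε-closure({0}) = {0,2,4,6}
'b' @ 1: {1,2,3,4,5,6}  [accepting]
'b' @ 2: {1,2,3,4,5,6}  [accepting]
'c' @ 3: {1,2,3,4,5,6}  [accepting]
'a' @ 4: {1,2,3,4,5,6,7}  [accepting]
'a' @ 5: {1,2,3,4,5,6,7}  [accepting]
'a' @ 6: {1,2,3,4,5,6,7}  [accepting]
final: {1,2,3,4,5,6,7}; accept 1 in set

Answer: ACCEPT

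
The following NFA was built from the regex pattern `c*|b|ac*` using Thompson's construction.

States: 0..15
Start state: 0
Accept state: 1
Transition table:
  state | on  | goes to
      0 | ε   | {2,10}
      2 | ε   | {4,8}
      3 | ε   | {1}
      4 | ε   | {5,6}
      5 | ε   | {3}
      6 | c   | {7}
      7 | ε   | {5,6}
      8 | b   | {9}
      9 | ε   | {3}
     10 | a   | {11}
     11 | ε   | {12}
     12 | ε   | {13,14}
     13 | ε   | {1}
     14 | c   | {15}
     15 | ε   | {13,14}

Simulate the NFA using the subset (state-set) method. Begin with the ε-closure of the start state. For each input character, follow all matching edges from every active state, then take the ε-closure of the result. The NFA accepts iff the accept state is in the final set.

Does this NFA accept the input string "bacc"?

Answer: REJECT

Derivation:
start: ε-closure({0}) = {0,1,2,3,4,5,6,8,10}
'b' @ 1: {1,3,9}  ✓accept
'a' @ 2: {}  — dead — no transitions
rest 'cc' ignored (set empty)
after full input: {}  (accept=1 not in)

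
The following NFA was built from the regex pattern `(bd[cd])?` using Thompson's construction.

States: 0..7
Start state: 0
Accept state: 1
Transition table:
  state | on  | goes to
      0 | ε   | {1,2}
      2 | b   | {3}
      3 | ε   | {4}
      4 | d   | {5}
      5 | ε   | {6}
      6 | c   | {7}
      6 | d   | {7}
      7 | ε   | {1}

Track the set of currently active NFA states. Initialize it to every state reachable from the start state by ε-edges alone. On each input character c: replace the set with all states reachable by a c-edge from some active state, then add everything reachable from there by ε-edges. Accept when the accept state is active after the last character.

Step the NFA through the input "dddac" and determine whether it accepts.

Answer: REJECT

Steps:
S₀ = ε-closure({0}) = {0,1,2}
'd' @ 1: {}  — no active states
rest 'ddac' ignored (set empty)
after full input: {}  (accept=1 not in)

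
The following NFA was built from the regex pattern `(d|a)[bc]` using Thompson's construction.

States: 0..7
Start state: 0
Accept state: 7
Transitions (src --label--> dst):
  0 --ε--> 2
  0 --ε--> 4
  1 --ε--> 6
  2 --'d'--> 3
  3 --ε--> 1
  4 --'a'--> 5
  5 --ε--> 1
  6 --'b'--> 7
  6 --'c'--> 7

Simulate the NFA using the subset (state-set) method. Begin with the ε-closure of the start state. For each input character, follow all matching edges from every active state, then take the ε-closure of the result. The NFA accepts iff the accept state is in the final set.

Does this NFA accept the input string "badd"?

S₀ = ε-closure({0}) = {0,2,4}
'b' @ 1: {}  — no active states
rest 'add' ignored (set empty)
after full input: {}  (accept=7 not in)

Answer: REJECT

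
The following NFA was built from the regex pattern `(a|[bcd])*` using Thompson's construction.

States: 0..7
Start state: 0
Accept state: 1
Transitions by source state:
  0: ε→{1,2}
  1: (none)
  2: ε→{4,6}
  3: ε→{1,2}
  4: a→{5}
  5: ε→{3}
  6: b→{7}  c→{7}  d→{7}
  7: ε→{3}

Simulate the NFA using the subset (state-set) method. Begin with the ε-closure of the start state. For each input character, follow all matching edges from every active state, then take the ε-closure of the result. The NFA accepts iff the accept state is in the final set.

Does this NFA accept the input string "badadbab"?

Answer: ACCEPT

Trace:
initial (ε-close {0}): {0,1,2,4,6}
'b' @ 1: {1,2,3,4,6,7}  [accepting]
'a' @ 2: {1,2,3,4,5,6}  [accepting]
'd' @ 3: {1,2,3,4,6,7}  [accepting]
'a' @ 4: {1,2,3,4,5,6}  [accepting]
'd' @ 5: {1,2,3,4,6,7}  [accepting]
'b' @ 6: {1,2,3,4,6,7}  [accepting]
'a' @ 7: {1,2,3,4,5,6}  [accepting]
'b' @ 8: {1,2,3,4,6,7}  [accepting]
final: {1,2,3,4,6,7}; accept 1 in set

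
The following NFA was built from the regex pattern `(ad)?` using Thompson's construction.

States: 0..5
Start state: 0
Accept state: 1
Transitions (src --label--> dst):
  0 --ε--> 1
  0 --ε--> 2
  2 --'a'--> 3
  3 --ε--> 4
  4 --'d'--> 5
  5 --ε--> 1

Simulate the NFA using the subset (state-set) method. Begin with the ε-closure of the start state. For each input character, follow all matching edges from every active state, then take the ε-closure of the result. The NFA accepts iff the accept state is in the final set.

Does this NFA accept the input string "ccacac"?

start: ε-closure({0}) = {0,1,2}
'c' @ 1: {}  — no active states
rest 'cacac' ignored (set empty)
final: {}; accept 1 not in set

Answer: REJECT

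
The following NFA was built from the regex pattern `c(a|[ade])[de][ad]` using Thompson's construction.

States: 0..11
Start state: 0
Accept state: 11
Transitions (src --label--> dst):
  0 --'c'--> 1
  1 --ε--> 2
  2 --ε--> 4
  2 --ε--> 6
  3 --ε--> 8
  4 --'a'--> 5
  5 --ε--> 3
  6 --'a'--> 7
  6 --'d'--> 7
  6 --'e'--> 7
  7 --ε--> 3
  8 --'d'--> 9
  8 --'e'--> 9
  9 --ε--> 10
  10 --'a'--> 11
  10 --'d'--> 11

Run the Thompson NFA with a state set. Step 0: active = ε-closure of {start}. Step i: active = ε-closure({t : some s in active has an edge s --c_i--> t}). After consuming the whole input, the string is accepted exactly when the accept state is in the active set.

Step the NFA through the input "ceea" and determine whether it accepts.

initial (ε-close {0}): {0}
'c' @ 1: {1,2,4,6}
'e' @ 2: {3,7,8}
'e' @ 3: {9,10}
'a' @ 4: {11}  ✓accept
end set {11} — state 11 in

Answer: ACCEPT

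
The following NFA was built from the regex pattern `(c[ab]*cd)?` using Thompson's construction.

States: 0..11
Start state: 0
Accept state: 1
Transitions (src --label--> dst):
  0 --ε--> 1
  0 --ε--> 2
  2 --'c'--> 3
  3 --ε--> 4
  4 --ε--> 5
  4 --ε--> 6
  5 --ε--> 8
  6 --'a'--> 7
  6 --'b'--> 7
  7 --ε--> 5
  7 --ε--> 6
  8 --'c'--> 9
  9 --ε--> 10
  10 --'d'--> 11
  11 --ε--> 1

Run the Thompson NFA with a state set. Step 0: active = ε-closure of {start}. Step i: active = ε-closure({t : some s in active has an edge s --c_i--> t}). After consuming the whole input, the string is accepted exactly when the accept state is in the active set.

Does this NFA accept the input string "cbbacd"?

Answer: ACCEPT

Trace:
initial (ε-close {0}): {0,1,2}
'c' @ 1: {3,4,5,6,8}
'b' @ 2: {5,6,7,8}
'b' @ 3: {5,6,7,8}
'a' @ 4: {5,6,7,8}
'c' @ 5: {9,10}
'd' @ 6: {1,11}  [accepting]
after full input: {1,11}  (accept=1 in)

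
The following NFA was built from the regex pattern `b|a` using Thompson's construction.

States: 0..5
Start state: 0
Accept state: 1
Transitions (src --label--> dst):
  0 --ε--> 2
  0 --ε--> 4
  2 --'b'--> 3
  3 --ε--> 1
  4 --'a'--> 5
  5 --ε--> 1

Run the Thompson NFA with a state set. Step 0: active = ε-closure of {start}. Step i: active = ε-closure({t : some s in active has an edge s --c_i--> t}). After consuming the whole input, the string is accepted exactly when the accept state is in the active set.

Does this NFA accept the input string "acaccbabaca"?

Answer: REJECT

Derivation:
S₀ = ε-closure({0}) = {0,2,4}
'a' @ 1: {1,5}  ✓accept
'c' @ 2: {}  — dead — no transitions
rest 'accbabaca' ignored (set empty)
end set {} — state 1 not in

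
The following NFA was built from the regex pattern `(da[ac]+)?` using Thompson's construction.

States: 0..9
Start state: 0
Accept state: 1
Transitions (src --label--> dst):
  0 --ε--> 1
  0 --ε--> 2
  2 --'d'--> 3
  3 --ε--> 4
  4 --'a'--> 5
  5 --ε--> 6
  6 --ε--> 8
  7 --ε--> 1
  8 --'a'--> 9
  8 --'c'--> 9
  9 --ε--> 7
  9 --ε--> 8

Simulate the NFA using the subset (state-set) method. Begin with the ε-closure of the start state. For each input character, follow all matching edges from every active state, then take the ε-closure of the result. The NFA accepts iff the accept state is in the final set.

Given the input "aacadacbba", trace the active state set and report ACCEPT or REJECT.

Answer: REJECT

Derivation:
start: ε-closure({0}) = {0,1,2}
'a' @ 1: {}  — state set empty
rest 'acadacbba' ignored (set empty)
after full input: {}  (accept=1 not in)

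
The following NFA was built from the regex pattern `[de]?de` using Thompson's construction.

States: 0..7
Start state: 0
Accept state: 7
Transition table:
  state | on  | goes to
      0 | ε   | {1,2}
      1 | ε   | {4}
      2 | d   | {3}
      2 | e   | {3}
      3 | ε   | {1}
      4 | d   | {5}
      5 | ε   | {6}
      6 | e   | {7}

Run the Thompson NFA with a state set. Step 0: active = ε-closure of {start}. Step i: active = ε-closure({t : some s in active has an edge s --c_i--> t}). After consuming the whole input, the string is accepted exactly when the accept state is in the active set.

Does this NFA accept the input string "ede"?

Answer: ACCEPT

Steps:
initial (ε-close {0}): {0,1,2,4}
'e' @ 1: {1,3,4}
'd' @ 2: {5,6}
'e' @ 3: {7}  (accept∈set)
after full input: {7}  (accept=7 in)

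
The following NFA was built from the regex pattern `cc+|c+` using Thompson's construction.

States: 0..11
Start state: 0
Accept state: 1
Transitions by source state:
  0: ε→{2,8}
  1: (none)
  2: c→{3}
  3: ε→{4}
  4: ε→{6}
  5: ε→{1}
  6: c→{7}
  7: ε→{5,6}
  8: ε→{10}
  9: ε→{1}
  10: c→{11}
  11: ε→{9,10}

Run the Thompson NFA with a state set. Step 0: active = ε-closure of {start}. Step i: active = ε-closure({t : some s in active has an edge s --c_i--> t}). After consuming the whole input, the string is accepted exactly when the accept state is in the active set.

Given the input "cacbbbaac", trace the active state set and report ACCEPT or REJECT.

Answer: REJECT

Derivation:
S₀ = ε-closure({0}) = {0,2,8,10}
'c' @ 1: {1,3,4,6,9,10,11}  (accept∈set)
'a' @ 2: {}  — state set empty
rest 'cbbbaac' ignored (set empty)
final: {}; accept 1 not in set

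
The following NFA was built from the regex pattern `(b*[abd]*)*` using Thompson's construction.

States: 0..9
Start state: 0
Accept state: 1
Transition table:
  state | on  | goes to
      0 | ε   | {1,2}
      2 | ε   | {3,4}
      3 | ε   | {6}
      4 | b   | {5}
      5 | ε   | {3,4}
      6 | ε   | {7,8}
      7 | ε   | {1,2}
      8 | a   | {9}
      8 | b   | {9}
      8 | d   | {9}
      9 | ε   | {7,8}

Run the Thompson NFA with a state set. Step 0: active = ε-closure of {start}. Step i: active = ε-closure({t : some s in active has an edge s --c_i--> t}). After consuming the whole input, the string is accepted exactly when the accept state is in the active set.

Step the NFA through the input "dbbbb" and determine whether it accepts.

S₀ = ε-closure({0}) = {0,1,2,3,4,6,7,8}
'd' @ 1: {1,2,3,4,6,7,8,9}  (accept∈set)
'b' @ 2: {1,2,3,4,5,6,7,8,9}  (accept∈set)
'b' @ 3: {1,2,3,4,5,6,7,8,9}  (accept∈set)
'b' @ 4: {1,2,3,4,5,6,7,8,9}  (accept∈set)
'b' @ 5: {1,2,3,4,5,6,7,8,9}  (accept∈set)
end set {1,2,3,4,5,6,7,8,9} — state 1 in

Answer: ACCEPT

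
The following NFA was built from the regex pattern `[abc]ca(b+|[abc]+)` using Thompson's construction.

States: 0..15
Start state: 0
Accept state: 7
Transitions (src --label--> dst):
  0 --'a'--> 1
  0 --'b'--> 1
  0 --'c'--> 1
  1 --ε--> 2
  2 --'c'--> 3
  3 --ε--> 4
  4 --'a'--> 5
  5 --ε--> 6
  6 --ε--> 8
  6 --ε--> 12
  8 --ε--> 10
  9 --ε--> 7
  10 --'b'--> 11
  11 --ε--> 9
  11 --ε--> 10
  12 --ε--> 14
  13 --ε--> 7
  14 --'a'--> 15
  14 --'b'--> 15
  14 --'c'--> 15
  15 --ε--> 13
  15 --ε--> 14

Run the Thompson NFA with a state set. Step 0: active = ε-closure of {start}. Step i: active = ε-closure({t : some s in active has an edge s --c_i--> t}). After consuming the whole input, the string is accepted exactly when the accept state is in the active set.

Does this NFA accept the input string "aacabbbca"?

start: ε-closure({0}) = {0}
'a' @ 1: {1,2}
'a' @ 2: {}  — no active states
rest 'cabbbca' ignored (set empty)
final: {}; accept 7 not in set

Answer: REJECT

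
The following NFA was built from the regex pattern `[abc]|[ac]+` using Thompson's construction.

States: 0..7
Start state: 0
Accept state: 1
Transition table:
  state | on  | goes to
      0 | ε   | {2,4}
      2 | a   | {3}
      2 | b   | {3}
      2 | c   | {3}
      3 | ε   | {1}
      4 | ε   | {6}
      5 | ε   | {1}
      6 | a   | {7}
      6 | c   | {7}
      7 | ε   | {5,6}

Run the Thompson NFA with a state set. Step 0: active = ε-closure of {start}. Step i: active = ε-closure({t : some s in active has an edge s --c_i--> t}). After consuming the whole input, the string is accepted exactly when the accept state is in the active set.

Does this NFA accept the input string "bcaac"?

initial (ε-close {0}): {0,2,4,6}
'b' @ 1: {1,3}  (accept∈set)
'c' @ 2: {}  — no active states
rest 'aac' ignored (set empty)
final: {}; accept 1 not in set

Answer: REJECT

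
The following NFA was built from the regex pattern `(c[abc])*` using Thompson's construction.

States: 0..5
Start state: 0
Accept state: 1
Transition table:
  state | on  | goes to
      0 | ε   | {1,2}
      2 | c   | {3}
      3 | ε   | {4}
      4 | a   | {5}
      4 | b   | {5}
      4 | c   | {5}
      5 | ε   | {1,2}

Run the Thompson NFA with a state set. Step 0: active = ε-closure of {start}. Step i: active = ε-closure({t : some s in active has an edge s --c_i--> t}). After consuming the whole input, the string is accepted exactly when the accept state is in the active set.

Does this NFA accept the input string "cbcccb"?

initial (ε-close {0}): {0,1,2}
'c' @ 1: {3,4}
'b' @ 2: {1,2,5}  [accepting]
'c' @ 3: {3,4}
'c' @ 4: {1,2,5}  [accepting]
'c' @ 5: {3,4}
'b' @ 6: {1,2,5}  [accepting]
final: {1,2,5}; accept 1 in set

Answer: ACCEPT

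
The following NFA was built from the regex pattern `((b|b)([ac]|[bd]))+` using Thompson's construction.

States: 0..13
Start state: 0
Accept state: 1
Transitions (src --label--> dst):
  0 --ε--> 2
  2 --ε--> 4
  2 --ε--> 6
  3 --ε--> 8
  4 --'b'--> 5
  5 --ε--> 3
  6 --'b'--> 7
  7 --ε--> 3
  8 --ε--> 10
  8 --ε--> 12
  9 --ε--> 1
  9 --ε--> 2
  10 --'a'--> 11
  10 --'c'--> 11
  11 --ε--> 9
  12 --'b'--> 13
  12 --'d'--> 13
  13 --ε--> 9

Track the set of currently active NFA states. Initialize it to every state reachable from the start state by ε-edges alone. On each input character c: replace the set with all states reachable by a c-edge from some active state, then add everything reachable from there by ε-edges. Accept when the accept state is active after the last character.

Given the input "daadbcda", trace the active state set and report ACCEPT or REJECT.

Answer: REJECT

Steps:
S₀ = ε-closure({0}) = {0,2,4,6}
'd' @ 1: {}  — no active states
rest 'aadbcda' ignored (set empty)
end set {} — state 1 not in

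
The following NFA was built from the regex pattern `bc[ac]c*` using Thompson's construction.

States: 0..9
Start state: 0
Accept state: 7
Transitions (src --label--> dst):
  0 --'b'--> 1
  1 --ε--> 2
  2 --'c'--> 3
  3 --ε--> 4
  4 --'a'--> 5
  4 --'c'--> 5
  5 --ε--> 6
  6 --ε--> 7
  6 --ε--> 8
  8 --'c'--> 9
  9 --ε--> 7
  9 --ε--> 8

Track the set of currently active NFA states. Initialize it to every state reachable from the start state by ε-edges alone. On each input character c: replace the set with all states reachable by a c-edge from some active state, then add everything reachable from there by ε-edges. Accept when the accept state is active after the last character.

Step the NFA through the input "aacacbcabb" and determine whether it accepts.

Answer: REJECT

Derivation:
start: ε-closure({0}) = {0}
'a' @ 1: {}  — state set empty
rest 'acacbcabb' ignored (set empty)
final: {}; accept 7 not in set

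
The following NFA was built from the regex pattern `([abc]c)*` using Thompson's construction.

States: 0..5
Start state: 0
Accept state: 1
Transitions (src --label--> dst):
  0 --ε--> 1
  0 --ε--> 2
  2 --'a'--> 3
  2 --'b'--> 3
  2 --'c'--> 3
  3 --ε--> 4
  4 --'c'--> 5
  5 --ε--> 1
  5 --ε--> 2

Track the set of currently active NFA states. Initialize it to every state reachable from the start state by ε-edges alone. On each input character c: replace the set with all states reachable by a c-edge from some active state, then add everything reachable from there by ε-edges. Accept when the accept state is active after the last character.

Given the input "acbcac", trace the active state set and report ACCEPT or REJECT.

Answer: ACCEPT

Trace:
S₀ = ε-closure({0}) = {0,1,2}
'a' @ 1: {3,4}
'c' @ 2: {1,2,5}  ✓accept
'b' @ 3: {3,4}
'c' @ 4: {1,2,5}  ✓accept
'a' @ 5: {3,4}
'c' @ 6: {1,2,5}  ✓accept
end set {1,2,5} — state 1 in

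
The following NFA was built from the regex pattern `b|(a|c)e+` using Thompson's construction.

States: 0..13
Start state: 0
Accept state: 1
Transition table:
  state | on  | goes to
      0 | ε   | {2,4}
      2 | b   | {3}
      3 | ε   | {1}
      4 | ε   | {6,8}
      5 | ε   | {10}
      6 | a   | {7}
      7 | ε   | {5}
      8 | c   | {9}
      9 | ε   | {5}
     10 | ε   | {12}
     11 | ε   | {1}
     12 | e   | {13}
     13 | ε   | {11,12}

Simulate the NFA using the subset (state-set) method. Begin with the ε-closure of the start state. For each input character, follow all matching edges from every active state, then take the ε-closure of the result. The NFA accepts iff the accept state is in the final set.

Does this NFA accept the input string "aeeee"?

Answer: ACCEPT

Derivation:
S₀ = ε-closure({0}) = {0,2,4,6,8}
'a' @ 1: {5,7,10,12}
'e' @ 2: {1,11,12,13}  (accept∈set)
'e' @ 3: {1,11,12,13}  (accept∈set)
'e' @ 4: {1,11,12,13}  (accept∈set)
'e' @ 5: {1,11,12,13}  (accept∈set)
end set {1,11,12,13} — state 1 in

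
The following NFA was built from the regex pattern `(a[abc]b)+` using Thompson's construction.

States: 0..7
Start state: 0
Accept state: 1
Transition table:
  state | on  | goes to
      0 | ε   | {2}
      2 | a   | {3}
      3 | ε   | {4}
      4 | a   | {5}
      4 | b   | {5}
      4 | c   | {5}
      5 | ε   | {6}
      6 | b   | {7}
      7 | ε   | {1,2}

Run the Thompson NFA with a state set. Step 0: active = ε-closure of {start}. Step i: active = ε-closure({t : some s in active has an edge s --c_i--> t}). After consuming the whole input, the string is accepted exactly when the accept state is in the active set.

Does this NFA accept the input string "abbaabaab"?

S₀ = ε-closure({0}) = {0,2}
'a' @ 1: {3,4}
'b' @ 2: {5,6}
'b' @ 3: {1,2,7}  [accepting]
'a' @ 4: {3,4}
'a' @ 5: {5,6}
'b' @ 6: {1,2,7}  [accepting]
'a' @ 7: {3,4}
'a' @ 8: {5,6}
'b' @ 9: {1,2,7}  [accepting]
final: {1,2,7}; accept 1 in set

Answer: ACCEPT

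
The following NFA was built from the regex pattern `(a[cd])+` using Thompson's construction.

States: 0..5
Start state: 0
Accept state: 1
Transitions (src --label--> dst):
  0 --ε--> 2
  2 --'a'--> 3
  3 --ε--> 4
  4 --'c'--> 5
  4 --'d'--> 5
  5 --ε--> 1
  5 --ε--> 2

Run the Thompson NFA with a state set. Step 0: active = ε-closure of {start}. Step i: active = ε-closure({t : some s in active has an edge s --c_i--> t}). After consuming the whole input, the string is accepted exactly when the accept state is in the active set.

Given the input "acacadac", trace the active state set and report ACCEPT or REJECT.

Answer: ACCEPT

Steps:
start: ε-closure({0}) = {0,2}
'a' @ 1: {3,4}
'c' @ 2: {1,2,5}  ✓accept
'a' @ 3: {3,4}
'c' @ 4: {1,2,5}  ✓accept
'a' @ 5: {3,4}
'd' @ 6: {1,2,5}  ✓accept
'a' @ 7: {3,4}
'c' @ 8: {1,2,5}  ✓accept
end set {1,2,5} — state 1 in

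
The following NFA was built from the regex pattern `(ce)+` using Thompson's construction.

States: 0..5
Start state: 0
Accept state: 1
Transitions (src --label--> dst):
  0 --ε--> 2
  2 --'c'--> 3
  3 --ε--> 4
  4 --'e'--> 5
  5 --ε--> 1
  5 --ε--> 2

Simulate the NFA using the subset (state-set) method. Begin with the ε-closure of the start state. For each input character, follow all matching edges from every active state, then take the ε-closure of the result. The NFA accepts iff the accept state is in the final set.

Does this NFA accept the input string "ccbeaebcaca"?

Answer: REJECT

Steps:
start: ε-closure({0}) = {0,2}
'c' @ 1: {3,4}
'c' @ 2: {}  — state set empty
rest 'beaebcaca' ignored (set empty)
final: {}; accept 1 not in set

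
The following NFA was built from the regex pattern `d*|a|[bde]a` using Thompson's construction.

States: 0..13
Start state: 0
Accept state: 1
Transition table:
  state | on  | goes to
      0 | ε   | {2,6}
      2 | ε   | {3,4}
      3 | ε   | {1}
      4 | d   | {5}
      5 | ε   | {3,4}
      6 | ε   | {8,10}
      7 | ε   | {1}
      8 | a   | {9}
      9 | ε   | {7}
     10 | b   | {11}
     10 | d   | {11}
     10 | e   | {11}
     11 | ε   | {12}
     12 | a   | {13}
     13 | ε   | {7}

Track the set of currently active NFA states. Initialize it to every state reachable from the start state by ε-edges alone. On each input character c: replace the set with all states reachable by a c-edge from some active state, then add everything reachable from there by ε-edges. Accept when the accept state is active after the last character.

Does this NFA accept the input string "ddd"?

Answer: ACCEPT

Trace:
start: ε-closure({0}) = {0,1,2,3,4,6,8,10}
'd' @ 1: {1,3,4,5,11,12}  [accepting]
'd' @ 2: {1,3,4,5}  [accepting]
'd' @ 3: {1,3,4,5}  [accepting]
final: {1,3,4,5}; accept 1 in set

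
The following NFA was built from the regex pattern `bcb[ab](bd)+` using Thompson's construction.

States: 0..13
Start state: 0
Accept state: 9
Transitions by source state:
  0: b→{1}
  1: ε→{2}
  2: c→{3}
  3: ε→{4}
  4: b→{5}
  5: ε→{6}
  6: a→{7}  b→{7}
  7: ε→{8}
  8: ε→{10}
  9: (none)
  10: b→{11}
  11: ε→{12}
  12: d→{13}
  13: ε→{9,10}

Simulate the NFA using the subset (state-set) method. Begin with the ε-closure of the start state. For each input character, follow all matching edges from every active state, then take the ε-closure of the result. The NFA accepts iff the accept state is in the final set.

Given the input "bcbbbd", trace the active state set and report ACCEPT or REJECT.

S₀ = ε-closure({0}) = {0}
'b' @ 1: {1,2}
'c' @ 2: {3,4}
'b' @ 3: {5,6}
'b' @ 4: {7,8,10}
'b' @ 5: {11,12}
'd' @ 6: {9,10,13}  (accept∈set)
final: {9,10,13}; accept 9 in set

Answer: ACCEPT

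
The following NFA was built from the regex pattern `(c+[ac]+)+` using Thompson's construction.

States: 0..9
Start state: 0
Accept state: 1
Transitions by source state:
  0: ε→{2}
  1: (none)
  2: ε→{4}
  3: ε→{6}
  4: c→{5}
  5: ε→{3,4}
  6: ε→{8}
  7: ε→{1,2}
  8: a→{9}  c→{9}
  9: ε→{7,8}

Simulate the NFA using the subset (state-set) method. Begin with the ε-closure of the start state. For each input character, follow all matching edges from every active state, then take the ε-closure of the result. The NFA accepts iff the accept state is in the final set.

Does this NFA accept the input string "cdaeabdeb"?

Answer: REJECT

Steps:
initial (ε-close {0}): {0,2,4}
'c' @ 1: {3,4,5,6,8}
'd' @ 2: {}  — state set empty
rest 'aeabdeb' ignored (set empty)
end set {} — state 1 not in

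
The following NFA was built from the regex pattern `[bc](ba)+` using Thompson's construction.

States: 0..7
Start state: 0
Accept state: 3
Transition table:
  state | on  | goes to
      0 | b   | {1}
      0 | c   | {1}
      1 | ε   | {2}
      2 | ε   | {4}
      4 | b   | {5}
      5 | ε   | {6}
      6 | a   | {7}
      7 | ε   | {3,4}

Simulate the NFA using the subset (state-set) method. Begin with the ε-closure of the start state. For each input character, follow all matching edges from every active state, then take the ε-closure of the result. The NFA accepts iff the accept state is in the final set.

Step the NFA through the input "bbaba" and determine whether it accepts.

initial (ε-close {0}): {0}
'b' @ 1: {1,2,4}
'b' @ 2: {5,6}
'a' @ 3: {3,4,7}  ✓accept
'b' @ 4: {5,6}
'a' @ 5: {3,4,7}  ✓accept
final: {3,4,7}; accept 3 in set

Answer: ACCEPT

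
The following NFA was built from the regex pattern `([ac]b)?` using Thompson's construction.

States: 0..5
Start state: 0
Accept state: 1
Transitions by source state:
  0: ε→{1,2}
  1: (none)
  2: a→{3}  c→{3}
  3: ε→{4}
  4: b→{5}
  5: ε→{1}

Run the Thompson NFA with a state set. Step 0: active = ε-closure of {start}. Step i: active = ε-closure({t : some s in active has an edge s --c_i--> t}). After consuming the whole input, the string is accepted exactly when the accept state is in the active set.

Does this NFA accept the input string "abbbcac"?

S₀ = ε-closure({0}) = {0,1,2}
'a' @ 1: {3,4}
'b' @ 2: {1,5}  ✓accept
'b' @ 3: {}  — dead — no transitions
rest 'bcac' ignored (set empty)
after full input: {}  (accept=1 not in)

Answer: REJECT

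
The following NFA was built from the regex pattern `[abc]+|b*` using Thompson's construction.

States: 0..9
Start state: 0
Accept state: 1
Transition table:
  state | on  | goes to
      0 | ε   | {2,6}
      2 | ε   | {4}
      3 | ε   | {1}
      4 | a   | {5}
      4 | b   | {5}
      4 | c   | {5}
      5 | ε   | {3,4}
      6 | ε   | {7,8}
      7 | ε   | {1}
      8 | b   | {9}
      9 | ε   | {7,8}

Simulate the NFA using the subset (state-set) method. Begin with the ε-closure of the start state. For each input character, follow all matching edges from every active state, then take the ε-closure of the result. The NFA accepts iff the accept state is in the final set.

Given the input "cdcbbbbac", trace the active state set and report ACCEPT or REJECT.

start: ε-closure({0}) = {0,1,2,4,6,7,8}
'c' @ 1: {1,3,4,5}  (accept∈set)
'd' @ 2: {}  — state set empty
rest 'cbbbbac' ignored (set empty)
end set {} — state 1 not in

Answer: REJECT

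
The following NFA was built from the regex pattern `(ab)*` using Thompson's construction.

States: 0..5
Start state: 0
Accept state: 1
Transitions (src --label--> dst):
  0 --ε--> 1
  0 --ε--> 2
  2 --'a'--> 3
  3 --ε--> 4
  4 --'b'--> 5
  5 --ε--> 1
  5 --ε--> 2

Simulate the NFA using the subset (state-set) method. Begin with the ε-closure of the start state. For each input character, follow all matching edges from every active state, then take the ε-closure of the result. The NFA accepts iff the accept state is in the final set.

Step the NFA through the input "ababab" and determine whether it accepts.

initial (ε-close {0}): {0,1,2}
'a' @ 1: {3,4}
'b' @ 2: {1,2,5}  ✓accept
'a' @ 3: {3,4}
'b' @ 4: {1,2,5}  ✓accept
'a' @ 5: {3,4}
'b' @ 6: {1,2,5}  ✓accept
final: {1,2,5}; accept 1 in set

Answer: ACCEPT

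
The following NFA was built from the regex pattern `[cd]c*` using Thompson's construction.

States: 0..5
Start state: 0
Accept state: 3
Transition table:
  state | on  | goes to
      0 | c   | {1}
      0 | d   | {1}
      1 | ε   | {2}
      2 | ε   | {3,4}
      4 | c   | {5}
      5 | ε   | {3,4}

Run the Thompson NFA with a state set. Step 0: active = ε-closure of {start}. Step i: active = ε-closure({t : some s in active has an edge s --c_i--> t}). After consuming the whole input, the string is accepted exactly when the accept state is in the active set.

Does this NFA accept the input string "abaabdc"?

initial (ε-close {0}): {0}
'a' @ 1: {}  — state set empty
rest 'baabdc' ignored (set empty)
end set {} — state 3 not in

Answer: REJECT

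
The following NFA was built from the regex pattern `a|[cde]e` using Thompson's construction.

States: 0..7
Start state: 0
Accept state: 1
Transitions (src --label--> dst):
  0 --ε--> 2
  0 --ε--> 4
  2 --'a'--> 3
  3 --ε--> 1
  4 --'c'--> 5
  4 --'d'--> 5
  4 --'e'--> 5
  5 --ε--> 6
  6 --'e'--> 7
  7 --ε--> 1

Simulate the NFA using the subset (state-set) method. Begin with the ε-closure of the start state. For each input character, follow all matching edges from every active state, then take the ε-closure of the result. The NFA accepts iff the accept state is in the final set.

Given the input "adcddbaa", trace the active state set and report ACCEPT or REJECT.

start: ε-closure({0}) = {0,2,4}
'a' @ 1: {1,3}  ✓accept
'd' @ 2: {}  — dead — no transitions
rest 'cddbaa' ignored (set empty)
final: {}; accept 1 not in set

Answer: REJECT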